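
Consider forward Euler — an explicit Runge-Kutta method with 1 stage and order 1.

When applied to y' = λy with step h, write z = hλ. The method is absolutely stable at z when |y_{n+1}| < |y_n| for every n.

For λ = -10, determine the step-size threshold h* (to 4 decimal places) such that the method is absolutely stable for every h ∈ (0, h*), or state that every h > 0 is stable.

(-2.0000,0); λ=-10 ⇒ h* = 0.2000.

Set f=λy, z=hλ:
  order 1, 1-stage ⇒ R(z)=1+z
  (e.g. R(-1.15)=-0.15000, |R|=0.15000)

Find x<0 with |R(x)|<1.
x=-1.15: |R|=0.1500
|R(-1.45)|=0.4500 |R(-0.89)|=0.1100 |R(-0.86)|=0.1400
Bisect:
  x_lo=-2.6861 |R|=1.6861  x_hi=-0.2115 |R|=0.7885
  mid=-1.44879 |R|=0.44879 →hi
  mid=-2.06746 |R|=1.06746 →lo
  mid=-1.75812 |R|=0.75812 →hi
  mid=-1.91279 |R|=0.91279 →hi
  mid=-1.99012 |R|=0.99012 →hi
  mid=-2.02879 |R|=1.02879 →lo
  mid=-2.00946 |R|=1.00946 →lo
  ...
  [-2.00009,-1.99994] ⇒ x*=-2.0000
Stable set (-2.0000, 0).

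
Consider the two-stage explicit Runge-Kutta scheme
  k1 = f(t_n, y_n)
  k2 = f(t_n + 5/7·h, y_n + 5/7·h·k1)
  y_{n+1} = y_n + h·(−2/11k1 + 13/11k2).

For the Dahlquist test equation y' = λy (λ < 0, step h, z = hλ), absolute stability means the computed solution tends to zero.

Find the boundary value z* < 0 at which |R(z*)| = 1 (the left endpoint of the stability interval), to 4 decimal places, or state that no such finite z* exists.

On y'=λy, z=hλ:
  k1=λy_n ⇒ h·k1=z·y_n;  k2=λ(1+5/7z)y_n ⇒ h·k2=z(1+5/7z)y_n
  y_{n+1}/y_n = 1 − 2/11z + 13/11z(1+5/7z) = 1 + z + 65/77z²
  so R(z) = 1 + z + 65/77z².

Boundary: |R(x)|=1, x<0.
x=-0.61: |R|=0.7041
R=1: x+65/77x²=0 ⇒ x=−77/65=-1.1846; min R=1−1/(4·65/77)=0.7038>−1
Confirm numerically:
  x=-1.107: |R|=0.92747 <1
  x=-0.922: |R|=0.79560 <1
  x=-0.850: |R|=0.75990 <1
  x=-1.550: |R|=1.47808 >1
  x=-1.485: |R|=1.37655 >1
  x=-1.437: |R|=1.30616 >1
Stable set (-1.1846, 0).

z* = -1.1846.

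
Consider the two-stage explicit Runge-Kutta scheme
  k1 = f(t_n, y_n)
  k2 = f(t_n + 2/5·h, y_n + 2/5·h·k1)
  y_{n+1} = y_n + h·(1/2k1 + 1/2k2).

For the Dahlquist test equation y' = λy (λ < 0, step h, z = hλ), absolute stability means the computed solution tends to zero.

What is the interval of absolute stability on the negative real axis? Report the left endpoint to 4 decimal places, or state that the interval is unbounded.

(-5.0000, 0).

Test eqn y'=λy, z=hλ:
  k1=λy_n ⇒ h·k1=z·y_n;  k2=λ(1+2/5z)y_n ⇒ h·k2=z(1+2/5z)y_n
  y_{n+1}/y_n = 1 + 1/2z + 1/2z(1+2/5z) = 1 + z + 1/5z²
  so R(z) = 1 + z + 1/5z².

Solve |R(x)|<1 on ℝ⁻.
x=-0.9: |R|=0.2620
R=1: x+1/5x²=0 ⇒ x=−5=-5.0000; min R=1−1/(4·1/5)=-0.2500>−1
Confirm numerically:
  x=-4.885: |R|=0.88764 <1
  x=-3.204: |R|=0.15088 <1
  x=-2.797: |R|=0.23236 <1
  x=-5.338: |R|=1.36085 >1
  x=-5.222: |R|=1.23186 >1
  x=-5.093: |R|=1.09473 >1
Interval (-5.0000, 0).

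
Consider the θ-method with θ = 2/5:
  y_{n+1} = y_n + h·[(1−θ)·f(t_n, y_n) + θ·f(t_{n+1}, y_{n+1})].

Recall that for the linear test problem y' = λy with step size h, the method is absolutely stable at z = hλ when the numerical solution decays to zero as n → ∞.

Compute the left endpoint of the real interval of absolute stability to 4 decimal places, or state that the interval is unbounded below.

With y'=λy (z=hλ):
  y_{n+1} = y_n + z·[3/5·y_n + 2/5·y_{n+1}] ⇒ (1 − 2/5z)y_{n+1} = (1 + 3/5z)y_n
  Hence R(z) = (1 + 3/5z)/(1 − 2/5z).

Solve |R(x)|<1 on ℝ⁻.
x=-0.57: |R|=0.5358
R=−1: 1+3/5x = −1+2/5x ⇒ -1/5x=2 ⇒ x=2/(-1/5)=-10.0000
Confirm numerically:
  x=-9.756: |R|=0.99005 <1
  x=-7.238: |R|=0.85818 <1
  x=-6.371: |R|=0.79546 <1
  x=-10.241: |R|=1.00946 >1
  x=-10.051: |R|=1.00203 >1
Interval (-10.0000, 0).

left endpoint -10.0000.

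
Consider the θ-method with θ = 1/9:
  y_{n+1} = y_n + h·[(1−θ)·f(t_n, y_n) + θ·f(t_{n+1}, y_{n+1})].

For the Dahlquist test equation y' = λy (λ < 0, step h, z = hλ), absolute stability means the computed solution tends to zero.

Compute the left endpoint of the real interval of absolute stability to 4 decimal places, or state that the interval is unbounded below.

Set f=λy, z=hλ:
  y_{n+1} = y_n + z·[8/9·y_n + 1/9·y_{n+1}] ⇒ (1 − 1/9z)y_{n+1} = (1 + 8/9z)y_n
  R(z) = (1 + 8/9z)/(1 − 1/9z).

Solve |R(x)|<1 on ℝ⁻.
x=-1.16: |R|=0.0276
R=−1: 1+8/9x = −1+1/9x ⇒ -7/9x=2 ⇒ x=2/(-7/9)=-2.5714
Confirm numerically:
  x=-2.128: |R|=0.72106 <1
  x=-2.070: |R|=0.68293 <1
  x=-1.640: |R|=0.38722 <1
  x=-1.636: |R|=0.38436 <1
  x=-3.069: |R|=1.28859 >1
  x=-2.901: |R|=1.19385 >1
  x=-2.755: |R|=1.10932 >1
So |R|<1 on (-2.5714, 0).

z* = -2.5714.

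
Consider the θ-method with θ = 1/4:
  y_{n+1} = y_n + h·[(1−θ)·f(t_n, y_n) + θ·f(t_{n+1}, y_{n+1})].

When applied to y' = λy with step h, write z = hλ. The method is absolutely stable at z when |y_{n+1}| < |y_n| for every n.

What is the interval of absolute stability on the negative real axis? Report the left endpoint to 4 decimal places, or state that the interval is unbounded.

Test eqn y'=λy, z=hλ:
  y_{n+1} = y_n + z·[3/4·y_n + 1/4·y_{n+1}] ⇒ (1 − 1/4z)y_{n+1} = (1 + 3/4z)y_n
  R(z) = (1 + 3/4z)/(1 − 1/4z).

Boundary: |R(x)|=1, x<0.
x=-1.23: |R|=0.0593
R=−1: 1+3/4x = −1+1/4x ⇒ -1/2x=2 ⇒ x=2/(-1/2)=-4.0000
Confirm numerically:
  x=-3.674: |R|=0.91504 <1
  x=-3.364: |R|=0.82727 <1
  x=-3.129: |R|=0.75565 <1
  x=-2.275: |R|=0.45020 <1
  x=-4.307: |R|=1.07391 >1
  x=-4.255: |R|=1.06178 >1
  x=-4.226: |R|=1.05495 >1
So |R|<1 on (-4.0000, 0).

z∈(-4.0000,0).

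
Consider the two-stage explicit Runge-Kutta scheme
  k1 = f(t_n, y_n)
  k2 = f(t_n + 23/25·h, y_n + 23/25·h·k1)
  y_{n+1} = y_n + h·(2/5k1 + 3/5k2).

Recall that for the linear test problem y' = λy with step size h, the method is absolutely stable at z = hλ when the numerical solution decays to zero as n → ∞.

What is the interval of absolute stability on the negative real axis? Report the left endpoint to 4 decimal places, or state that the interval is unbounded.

With y'=λy (z=hλ):
  k1=λy_n ⇒ h·k1=z·y_n;  k2=λ(1+23/25z)y_n ⇒ h·k2=z(1+23/25z)y_n
  y_{n+1}/y_n = 1 + 2/5z + 3/5z(1+23/25z) = 1 + z + 69/125z²
  R(z) = 1 + z + 69/125z².

Find x<0 with |R(x)|<1.
x=-0.79: |R|=0.5545
R=1: x+69/125x²=0 ⇒ x=−125/69=-1.8116; min R=1−1/(4·69/125)=0.5471>−1
Confirm numerically:
  x=-1.489: |R|=0.73485 <1
  x=-1.473: |R|=0.72469 <1
  x=-1.429: |R|=0.69821 <1
  x=-2.399: |R|=1.77787 >1
  x=-1.953: |R|=1.15244 >1
  x=-1.869: |R|=1.05922 >1
Stable set (-1.8116, 0).

z∈(-1.8116,0).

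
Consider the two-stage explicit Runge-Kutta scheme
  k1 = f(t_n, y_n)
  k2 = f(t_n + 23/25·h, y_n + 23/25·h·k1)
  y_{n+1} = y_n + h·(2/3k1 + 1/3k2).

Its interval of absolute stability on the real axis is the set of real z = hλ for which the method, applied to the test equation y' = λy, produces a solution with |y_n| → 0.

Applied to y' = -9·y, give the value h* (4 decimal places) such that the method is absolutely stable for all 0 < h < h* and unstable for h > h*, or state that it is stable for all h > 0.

Set f=λy, z=hλ:
  k1=λy_n ⇒ h·k1=z·y_n;  k2=λ(1+23/25z)y_n ⇒ h·k2=z(1+23/25z)y_n
  y_{n+1}/y_n = 1 + 2/3z + 1/3z(1+23/25z) = 1 + z + 23/75z²
  so R(z) = 1 + z + 23/75z².

Need |R(x)|<1, x<0.
x=-1.43: |R|=0.1971
R=1: x+23/75x²=0 ⇒ x=−75/23=-3.2609; min R=1−1/(4·23/75)=0.1848>−1
Confirm numerically:
  x=-3.026: |R|=0.78205 <1
  x=-2.066: |R|=0.24296 <1
  x=-1.498: |R|=0.19016 <1
  x=-1.334: |R|=0.21173 <1
  x=-3.599: |R|=1.37319 >1
  x=-3.569: |R|=1.33725 >1
  x=-3.536: |R|=1.29834 >1
Interval (-3.2609, 0).

(-3.2609,0); λ=-9 ⇒ h* = (75/23)/9 = 0.3623.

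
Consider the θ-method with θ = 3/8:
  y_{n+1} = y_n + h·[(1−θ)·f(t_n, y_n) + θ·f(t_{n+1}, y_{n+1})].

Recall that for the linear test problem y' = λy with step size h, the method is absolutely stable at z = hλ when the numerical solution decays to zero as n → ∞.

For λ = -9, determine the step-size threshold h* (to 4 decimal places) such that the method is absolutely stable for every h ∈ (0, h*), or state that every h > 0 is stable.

(-8.0000,0); λ=-9 ⇒ h* = (8)/9 = 0.8889.

Test eqn y'=λy, z=hλ:
  y_{n+1} = y_n + z·[5/8·y_n + 3/8·y_{n+1}] ⇒ (1 − 3/8z)y_{n+1} = (1 + 5/8z)y_n
  R(z) = (1 + 5/8z)/(1 − 3/8z).

Boundary: |R(x)|=1, x<0.
x=-0.64: |R|=0.4839
R=−1: 1+5/8x = −1+3/8x ⇒ -1/4x=2 ⇒ x=2/(-1/4)=-8.0000
Confirm numerically:
  x=-6.571: |R|=0.89687 <1
  x=-3.745: |R|=0.55758 <1
  x=-3.385: |R|=0.49160 <1
  x=-8.540: |R|=1.03212 >1
  x=-8.195: |R|=1.01197 >1
So |R|<1 on (-8.0000, 0).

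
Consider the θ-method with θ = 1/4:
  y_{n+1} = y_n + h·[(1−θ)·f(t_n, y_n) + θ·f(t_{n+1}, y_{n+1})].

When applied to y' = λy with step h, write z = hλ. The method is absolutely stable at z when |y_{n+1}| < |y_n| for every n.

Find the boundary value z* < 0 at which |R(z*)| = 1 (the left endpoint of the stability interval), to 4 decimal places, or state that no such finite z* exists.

Set f=λy, z=hλ:
  y_{n+1} = y_n + z·[3/4·y_n + 1/4·y_{n+1}] ⇒ (1 − 1/4z)y_{n+1} = (1 + 3/4z)y_n
  ⇒ R(z) = (1 + 3/4z)/(1 − 1/4z).

Solve |R(x)|<1 on ℝ⁻.
x=-1.36: |R|=0.0149
R=−1: 1+3/4x = −1+1/4x ⇒ -1/2x=2 ⇒ x=2/(-1/2)=-4.0000
Confirm numerically:
  x=-3.544: |R|=0.87911 <1
  x=-2.609: |R|=0.57906 <1
  x=-2.317: |R|=0.46715 <1
  x=-4.271: |R|=1.06553 >1
  x=-4.119: |R|=1.02931 >1
  x=-4.091: |R|=1.02249 >1
Interval (-4.0000, 0).

z* = -4.0000.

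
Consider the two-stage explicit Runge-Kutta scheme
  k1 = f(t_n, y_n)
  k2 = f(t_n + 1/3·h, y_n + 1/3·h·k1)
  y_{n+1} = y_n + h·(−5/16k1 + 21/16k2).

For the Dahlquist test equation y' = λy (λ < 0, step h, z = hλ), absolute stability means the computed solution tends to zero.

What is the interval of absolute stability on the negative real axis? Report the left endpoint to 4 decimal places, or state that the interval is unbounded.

Test eqn y'=λy, z=hλ:
  k1=λy_n ⇒ h·k1=z·y_n;  k2=λ(1+1/3z)y_n ⇒ h·k2=z(1+1/3z)y_n
  y_{n+1}/y_n = 1 − 5/16z + 21/16z(1+1/3z) = 1 + z + 7/16z²
  R(z) = 1 + z + 7/16z².

Boundary: |R(x)|=1, x<0.
x=-0.75: |R|=0.4961
R=1: x+7/16x²=0 ⇒ x=−16/7=-2.2857; min R=1−1/(4·7/16)=0.4286>−1
Confirm numerically:
  x=-2.137: |R|=0.86096 <1
  x=-1.499: |R|=0.48406 <1
  x=-1.471: |R|=0.47568 <1
  x=-1.035: |R|=0.43366 <1
  x=-2.773: |R|=1.59117 >1
  x=-2.565: |R|=1.31341 >1
  x=-2.467: |R|=1.19566 >1
Stable set (-2.2857, 0).

(-2.2857, 0).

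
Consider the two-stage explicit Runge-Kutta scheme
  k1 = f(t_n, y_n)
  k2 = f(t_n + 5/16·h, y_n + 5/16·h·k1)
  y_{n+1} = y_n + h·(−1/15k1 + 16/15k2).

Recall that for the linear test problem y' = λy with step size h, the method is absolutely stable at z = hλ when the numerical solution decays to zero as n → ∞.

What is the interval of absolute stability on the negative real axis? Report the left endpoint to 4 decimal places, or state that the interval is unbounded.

z∈(-3.0000,0).

Test eqn y'=λy, z=hλ:
  k1=λy_n ⇒ h·k1=z·y_n;  k2=λ(1+5/16z)y_n ⇒ h·k2=z(1+5/16z)y_n
  y_{n+1}/y_n = 1 − 1/15z + 16/15z(1+5/16z) = 1 + z + 1/3z²
  Hence R(z) = 1 + z + 1/3z².

Solve |R(x)|<1 on ℝ⁻.
x=-1.08: |R|=0.3088
R=1: x+1/3x²=0 ⇒ x=−3=-3.0000; min R=1−1/(4·1/3)=0.2500>−1
Confirm numerically:
  x=-2.620: |R|=0.66813 <1
  x=-1.417: |R|=0.25230 <1
  x=-1.386: |R|=0.25433 <1
  x=-3.513: |R|=1.60072 >1
  x=-3.299: |R|=1.32880 >1
  x=-3.173: |R|=1.18298 >1
Interval (-3.0000, 0).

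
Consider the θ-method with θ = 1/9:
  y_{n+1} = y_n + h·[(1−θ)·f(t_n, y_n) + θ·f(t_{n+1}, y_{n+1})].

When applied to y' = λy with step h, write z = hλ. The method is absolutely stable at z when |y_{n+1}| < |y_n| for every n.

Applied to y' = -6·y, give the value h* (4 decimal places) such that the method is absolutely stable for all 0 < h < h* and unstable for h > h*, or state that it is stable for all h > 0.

On y'=λy, z=hλ:
  y_{n+1} = y_n + z·[8/9·y_n + 1/9·y_{n+1}] ⇒ (1 − 1/9z)y_{n+1} = (1 + 8/9z)y_n
  Hence R(z) = (1 + 8/9z)/(1 − 1/9z).

Need |R(x)|<1, x<0.
x=-1.19: |R|=0.0510
R=−1: 1+8/9x = −1+1/9x ⇒ -7/9x=2 ⇒ x=2/(-7/9)=-2.5714
Confirm numerically:
  x=-2.373: |R|=0.87787 <1
  x=-2.080: |R|=0.68953 <1
  x=-1.835: |R|=0.52423 <1
  x=-1.740: |R|=0.45810 <1
  x=-3.077: |R|=1.29304 >1
  x=-2.687: |R|=1.06922 >1
So |R|<1 on (-2.5714, 0).

(-2.5714,0); λ=-6 ⇒ h* = (18/7)/6 = 0.4286.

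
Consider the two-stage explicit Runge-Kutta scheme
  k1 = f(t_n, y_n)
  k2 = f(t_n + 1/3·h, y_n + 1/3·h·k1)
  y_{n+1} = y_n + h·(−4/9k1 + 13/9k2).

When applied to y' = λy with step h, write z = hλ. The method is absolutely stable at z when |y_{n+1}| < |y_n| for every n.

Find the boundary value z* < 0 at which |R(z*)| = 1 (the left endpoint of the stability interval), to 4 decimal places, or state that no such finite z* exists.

left endpoint -2.0769.

On y'=λy, z=hλ:
  k1=λy_n ⇒ h·k1=z·y_n;  k2=λ(1+1/3z)y_n ⇒ h·k2=z(1+1/3z)y_n
  y_{n+1}/y_n = 1 − 4/9z + 13/9z(1+1/3z) = 1 + z + 13/27z²
  Hence R(z) = 1 + z + 13/27z².

Need |R(x)|<1, x<0.
x=-1.8: |R|=0.7600
R=1: x+13/27x²=0 ⇒ x=−27/13=-2.0769; min R=1−1/(4·13/27)=0.4808>−1
Confirm numerically:
  x=-1.753: |R|=0.72660 <1
  x=-1.556: |R|=0.60973 <1
  x=-1.359: |R|=0.53024 <1
  x=-0.997: |R|=0.48160 <1
  x=-2.470: |R|=1.46747 >1
  x=-2.446: |R|=1.43466 >1
  x=-2.319: |R|=1.27029 >1
Interval (-2.0769, 0).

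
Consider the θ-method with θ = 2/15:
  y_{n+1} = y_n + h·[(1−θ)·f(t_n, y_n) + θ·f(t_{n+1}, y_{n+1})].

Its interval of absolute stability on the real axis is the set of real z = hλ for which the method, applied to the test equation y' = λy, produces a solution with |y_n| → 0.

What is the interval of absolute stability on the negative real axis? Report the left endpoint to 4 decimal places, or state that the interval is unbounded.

With y'=λy (z=hλ):
  y_{n+1} = y_n + z·[13/15·y_n + 2/15·y_{n+1}] ⇒ (1 − 2/15z)y_{n+1} = (1 + 13/15z)y_n
  ⇒ R(z) = (1 + 13/15z)/(1 − 2/15z).

Need |R(x)|<1, x<0.
x=-1.43: |R|=0.2010
R=−1: 1+13/15x = −1+2/15x ⇒ -11/15x=2 ⇒ x=2/(-11/15)=-2.7273
Confirm numerically:
  x=-1.551: |R|=0.28522 <1
  x=-1.445: |R|=0.21157 <1
  x=-1.301: |R|=0.10868 <1
  x=-1.196: |R|=0.03151 <1
  x=-3.318: |R|=1.30033 >1
  x=-3.139: |R|=1.21285 >1
Interval (-2.7273, 0).

z∈(-2.7273,0).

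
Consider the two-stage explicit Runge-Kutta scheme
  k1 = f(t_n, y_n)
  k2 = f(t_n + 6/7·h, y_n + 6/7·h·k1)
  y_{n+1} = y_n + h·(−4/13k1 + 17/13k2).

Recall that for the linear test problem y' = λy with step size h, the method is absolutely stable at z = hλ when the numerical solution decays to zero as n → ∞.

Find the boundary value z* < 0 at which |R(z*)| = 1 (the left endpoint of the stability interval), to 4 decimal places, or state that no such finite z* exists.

Set f=λy, z=hλ:
  k1=λy_n ⇒ h·k1=z·y_n;  k2=λ(1+6/7z)y_n ⇒ h·k2=z(1+6/7z)y_n
  y_{n+1}/y_n = 1 − 4/13z + 17/13z(1+6/7z) = 1 + z + 102/91z²
  so R(z) = 1 + z + 102/91z².

Boundary: |R(x)|=1, x<0.
x=-1.12: |R|=1.2860
R=1: x+102/91x²=0 ⇒ x=−91/102=-0.8922; min R=1−1/(4·102/91)=0.7770>−1
Confirm numerically:
  x=-0.635: |R|=0.81697 <1
  x=-0.579: |R|=0.79676 <1
  x=-0.576: |R|=0.79588 <1
  x=-0.493: |R|=0.77943 <1
  x=-1.087: |R|=1.23740 >1
  x=-1.042: |R|=1.17501 >1
Interval (-0.8922, 0).

left endpoint -0.8922.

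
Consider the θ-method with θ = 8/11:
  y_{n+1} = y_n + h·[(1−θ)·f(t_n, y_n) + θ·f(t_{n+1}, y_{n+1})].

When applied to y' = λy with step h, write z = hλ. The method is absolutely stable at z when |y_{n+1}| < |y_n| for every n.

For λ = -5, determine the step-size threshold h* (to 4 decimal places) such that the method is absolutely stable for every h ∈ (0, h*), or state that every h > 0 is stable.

interval (−∞, 0). Any h>0 works for λ=-5.

Set f=λy, z=hλ:
  y_{n+1} = y_n + z·[3/11·y_n + 8/11·y_{n+1}] ⇒ (1 − 8/11z)y_{n+1} = (1 + 3/11z)y_n
  R(z) = (1 + 3/11z)/(1 − 8/11z).

Find x<0 with |R(x)|<1.
x=-1.22: |R|=0.3536
x=-2: |R|=0.1852
x=-10: |R|=0.2088
x=-100: |R|=0.3564
θ=8/11≥1/2 ⇒ |1+3/11x|<|1−8/11x| ∀x<0 ⇒ unbounded interval.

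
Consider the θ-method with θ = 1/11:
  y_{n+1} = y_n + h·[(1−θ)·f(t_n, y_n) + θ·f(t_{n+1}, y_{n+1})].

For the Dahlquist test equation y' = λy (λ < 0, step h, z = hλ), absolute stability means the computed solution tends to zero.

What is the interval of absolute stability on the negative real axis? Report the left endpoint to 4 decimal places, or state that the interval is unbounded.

(-2.4444, 0).

With y'=λy (z=hλ):
  y_{n+1} = y_n + z·[10/11·y_n + 1/11·y_{n+1}] ⇒ (1 − 1/11z)y_{n+1} = (1 + 10/11z)y_n
  so R(z) = (1 + 10/11z)/(1 − 1/11z).

Boundary: |R(x)|=1, x<0.
x=-1.74: |R|=0.5024
R=−1: 1+10/11x = −1+1/11x ⇒ -9/11x=2 ⇒ x=2/(-9/11)=-2.4444
Confirm numerically:
  x=-2.372: |R|=0.95124 <1
  x=-1.821: |R|=0.56236 <1
  x=-1.050: |R|=0.04149 <1
  x=-2.786: |R|=1.22298 >1
  x=-2.585: |R|=1.09312 >1
  x=-2.561: |R|=1.07735 >1
Stable set (-2.4444, 0).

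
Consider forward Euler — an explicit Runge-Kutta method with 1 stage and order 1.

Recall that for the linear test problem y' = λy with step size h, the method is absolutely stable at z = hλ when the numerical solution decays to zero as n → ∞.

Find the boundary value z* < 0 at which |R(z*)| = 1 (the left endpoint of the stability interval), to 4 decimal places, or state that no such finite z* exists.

Test eqn y'=λy, z=hλ:
  order 1, 1-stage ⇒ R(z)=1+z
  (e.g. R(-1.33)=-0.33000, |R|=0.33000)

Find x<0 with |R(x)|<1.
x=-1.33: |R|=0.3300
|R(-1.38)|=0.3800 |R(-1.34)|=0.3400 |R(-0.79)|=0.2100
Bisect:
  x_lo=-2.5245 |R|=1.5245  x_hi=-0.3497 |R|=0.6503
  mid=-1.43712 |R|=0.43712 →hi
  mid=-1.98083 |R|=0.98083 →hi
  mid=-2.25269 |R|=1.25269 →lo
  mid=-2.11676 |R|=1.11676 →lo
  mid=-2.04880 |R|=1.04880 →lo
  mid=-2.01482 |R|=1.01482 →lo
  mid=-1.99783 |R|=0.99783 →hi
  ...
  [-2.00008,-1.99995] ⇒ x*=-2.0000
Interval (-2.0000, 0).

left endpoint -2.0000.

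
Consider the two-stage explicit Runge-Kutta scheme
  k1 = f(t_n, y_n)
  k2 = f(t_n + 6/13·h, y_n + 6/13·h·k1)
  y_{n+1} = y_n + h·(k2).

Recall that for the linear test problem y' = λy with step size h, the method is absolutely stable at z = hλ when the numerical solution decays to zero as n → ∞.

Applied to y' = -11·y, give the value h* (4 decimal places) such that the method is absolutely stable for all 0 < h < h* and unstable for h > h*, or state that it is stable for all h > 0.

On y'=λy, z=hλ:
  k1=λy_n ⇒ h·k1=z·y_n;  k2=λ(1+6/13z)y_n ⇒ h·k2=z(1+6/13z)y_n
  y_{n+1}/y_n = 1 + z(1+6/13z) = 1 + z + 6/13z²
  ⇒ R(z) = 1 + z + 6/13z².

Boundary: |R(x)|=1, x<0.
x=-1.72: |R|=0.6454
R=1: x+6/13x²=0 ⇒ x=−13/6=-2.1667; min R=1−1/(4·6/13)=0.4583>−1
Confirm numerically:
  x=-1.902: |R|=0.76766 <1
  x=-1.389: |R|=0.50146 <1
  x=-0.946: |R|=0.46704 <1
  x=-2.392: |R|=1.24877 >1
  x=-2.370: |R|=1.22242 >1
Interval (-2.1667, 0).

(-2.1667,0); λ=-11 ⇒ h* = (13/6)/11 = 0.1970.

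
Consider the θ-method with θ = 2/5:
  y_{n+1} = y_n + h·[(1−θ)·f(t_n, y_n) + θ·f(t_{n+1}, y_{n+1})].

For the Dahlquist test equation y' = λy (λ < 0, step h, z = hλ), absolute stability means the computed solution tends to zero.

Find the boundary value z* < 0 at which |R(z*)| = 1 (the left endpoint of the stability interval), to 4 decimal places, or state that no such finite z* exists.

z* = -10.0000.

Set f=λy, z=hλ:
  y_{n+1} = y_n + z·[3/5·y_n + 2/5·y_{n+1}] ⇒ (1 − 2/5z)y_{n+1} = (1 + 3/5z)y_n
  R(z) = (1 + 3/5z)/(1 − 2/5z).

Solve |R(x)|<1 on ℝ⁻.
x=-1.56: |R|=0.0394
R=−1: 1+3/5x = −1+2/5x ⇒ -1/5x=2 ⇒ x=2/(-1/5)=-10.0000
Confirm numerically:
  x=-9.185: |R|=0.96513 <1
  x=-7.880: |R|=0.89788 <1
  x=-6.470: |R|=0.80323 <1
  x=-10.584: |R|=1.02232 >1
  x=-10.498: |R|=1.01916 >1
  x=-10.265: |R|=1.01038 >1
So |R|<1 on (-10.0000, 0).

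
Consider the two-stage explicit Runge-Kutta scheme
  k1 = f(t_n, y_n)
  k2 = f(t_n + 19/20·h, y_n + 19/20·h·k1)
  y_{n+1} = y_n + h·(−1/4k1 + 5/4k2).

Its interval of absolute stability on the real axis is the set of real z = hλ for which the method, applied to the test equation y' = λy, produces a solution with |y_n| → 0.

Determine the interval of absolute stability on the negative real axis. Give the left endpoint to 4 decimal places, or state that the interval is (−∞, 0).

(-0.8421, 0).

With y'=λy (z=hλ):
  k1=λy_n ⇒ h·k1=z·y_n;  k2=λ(1+19/20z)y_n ⇒ h·k2=z(1+19/20z)y_n
  y_{n+1}/y_n = 1 − 1/4z + 5/4z(1+19/20z) = 1 + z + 19/16z²
  ⇒ R(z) = 1 + z + 19/16z².

Need |R(x)|<1, x<0.
x=-0.33: |R|=0.7993
R=1: x+19/16x²=0 ⇒ x=−16/19=-0.8421; min R=1−1/(4·19/16)=0.7895>−1
Confirm numerically:
  x=-0.739: |R|=0.90952 <1
  x=-0.572: |R|=0.81653 <1
  x=-0.435: |R|=0.78970 <1
  x=-0.353: |R|=0.79497 <1
  x=-1.396: |R|=1.91822 >1
  x=-1.349: |R|=1.81201 >1
  x=-1.323: |R|=1.75552 >1
So |R|<1 on (-0.8421, 0).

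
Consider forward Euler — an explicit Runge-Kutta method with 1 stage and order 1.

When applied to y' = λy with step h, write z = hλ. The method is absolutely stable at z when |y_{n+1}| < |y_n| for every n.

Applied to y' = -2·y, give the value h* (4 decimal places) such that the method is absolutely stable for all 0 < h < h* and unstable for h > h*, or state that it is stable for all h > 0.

(-2.0000,0); λ=-2 ⇒ h* = 1.0000.

Test eqn y'=λy, z=hλ:
  order 1, 1-stage ⇒ R(z)=1+z
  (e.g. R(-1.05)=-0.05000, |R|=0.05000)

Need |R(x)|<1, x<0.
x=-1.05: |R|=0.0500
|R(-2.01)|=1.0100 |R(-1.95)|=0.9500 |R(-1.63)|=0.6300
Bisect:
  x_lo=-2.3154 |R|=1.3154  x_hi=-0.1501 |R|=0.8499
  mid=-1.23272 |R|=0.23272 →hi
  mid=-1.77405 |R|=0.77405 →hi
  mid=-2.04472 |R|=1.04472 →lo
  mid=-1.90939 |R|=0.90939 →hi
  mid=-1.97705 |R|=0.97705 →hi
  mid=-2.01089 |R|=1.01089 →lo
  mid=-1.99397 |R|=0.99397 →hi
  mid=-2.00243 |R|=1.00243 →lo
  mid=-1.99820 |R|=0.99820 →hi
  mid=-2.00031 |R|=1.00031 →lo
  ...
  [-2.00005,-1.99992] ⇒ x*=-2.0000
Stable set (-2.0000, 0).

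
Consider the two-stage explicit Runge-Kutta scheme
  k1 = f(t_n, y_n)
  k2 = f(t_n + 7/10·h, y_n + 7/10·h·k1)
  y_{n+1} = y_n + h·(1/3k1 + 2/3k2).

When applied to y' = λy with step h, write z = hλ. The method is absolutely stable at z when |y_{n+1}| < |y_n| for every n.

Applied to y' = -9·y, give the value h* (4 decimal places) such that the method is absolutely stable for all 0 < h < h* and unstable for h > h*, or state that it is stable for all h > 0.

Set f=λy, z=hλ:
  k1=λy_n ⇒ h·k1=z·y_n;  k2=λ(1+7/10z)y_n ⇒ h·k2=z(1+7/10z)y_n
  y_{n+1}/y_n = 1 + 1/3z + 2/3z(1+7/10z) = 1 + z + 7/15z²
  ⇒ R(z) = 1 + z + 7/15z².

Solve |R(x)|<1 on ℝ⁻.
x=-1.06: |R|=0.4643
R=1: x+7/15x²=0 ⇒ x=−15/7=-2.1429; min R=1−1/(4·7/15)=0.4643>−1
Confirm numerically:
  x=-2.083: |R|=0.94181 <1
  x=-2.077: |R|=0.93617 <1
  x=-1.678: |R|=0.63599 <1
  x=-2.484: |R|=1.39545 >1
  x=-2.267: |R|=1.13133 >1
So |R|<1 on (-2.1429, 0).

(-2.1429,0); λ=-9 ⇒ h* = (15/7)/9 = 0.2381.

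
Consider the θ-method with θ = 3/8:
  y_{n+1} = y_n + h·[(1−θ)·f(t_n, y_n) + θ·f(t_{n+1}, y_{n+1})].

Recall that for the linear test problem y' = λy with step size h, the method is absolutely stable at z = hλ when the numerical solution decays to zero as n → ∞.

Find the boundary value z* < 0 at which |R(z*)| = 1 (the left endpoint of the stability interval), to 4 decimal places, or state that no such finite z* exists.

z* = -8.0000.

Set f=λy, z=hλ:
  y_{n+1} = y_n + z·[5/8·y_n + 3/8·y_{n+1}] ⇒ (1 − 3/8z)y_{n+1} = (1 + 5/8z)y_n
  so R(z) = (1 + 5/8z)/(1 − 3/8z).

Boundary: |R(x)|=1, x<0.
x=-1.29: |R|=0.1306
R=−1: 1+5/8x = −1+3/8x ⇒ -1/4x=2 ⇒ x=2/(-1/4)=-8.0000
Confirm numerically:
  x=-7.021: |R|=0.93263 <1
  x=-6.289: |R|=0.87263 <1
  x=-3.617: |R|=0.53498 <1
  x=-8.561: |R|=1.03331 >1
  x=-8.505: |R|=1.03014 >1
  x=-8.152: |R|=1.00937 >1
So |R|<1 on (-8.0000, 0).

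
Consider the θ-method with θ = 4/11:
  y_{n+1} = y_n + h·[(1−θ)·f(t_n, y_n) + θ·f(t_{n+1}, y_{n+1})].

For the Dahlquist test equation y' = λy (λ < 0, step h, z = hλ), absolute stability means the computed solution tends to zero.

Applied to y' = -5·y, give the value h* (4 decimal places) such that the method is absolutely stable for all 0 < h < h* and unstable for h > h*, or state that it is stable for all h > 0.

Set f=λy, z=hλ:
  y_{n+1} = y_n + z·[7/11·y_n + 4/11·y_{n+1}] ⇒ (1 − 4/11z)y_{n+1} = (1 + 7/11z)y_n
  ⇒ R(z) = (1 + 7/11z)/(1 − 4/11z).

Find x<0 with |R(x)|<1.
x=-0.9: |R|=0.3219
R=−1: 1+7/11x = −1+4/11x ⇒ -3/11x=2 ⇒ x=2/(-3/11)=-7.3333
Confirm numerically:
  x=-5.226: |R|=0.80184 <1
  x=-5.069: |R|=0.78280 <1
  x=-3.460: |R|=0.53221 <1
  x=-7.760: |R|=1.03045 >1
  x=-7.583: |R|=1.01812 >1
So |R|<1 on (-7.3333, 0).

(-7.3333,0); λ=-5 ⇒ h* = (22/3)/5 = 1.4667.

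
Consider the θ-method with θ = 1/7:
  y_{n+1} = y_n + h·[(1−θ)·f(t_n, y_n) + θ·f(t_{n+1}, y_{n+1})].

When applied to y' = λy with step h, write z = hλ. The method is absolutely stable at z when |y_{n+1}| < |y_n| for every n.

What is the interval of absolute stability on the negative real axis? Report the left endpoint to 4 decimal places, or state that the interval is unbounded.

On y'=λy, z=hλ:
  y_{n+1} = y_n + z·[6/7·y_n + 1/7·y_{n+1}] ⇒ (1 − 1/7z)y_{n+1} = (1 + 6/7z)y_n
  Hence R(z) = (1 + 6/7z)/(1 − 1/7z).

Solve |R(x)|<1 on ℝ⁻.
x=-1.74: |R|=0.3936
R=−1: 1+6/7x = −1+1/7x ⇒ -5/7x=2 ⇒ x=2/(-5/7)=-2.8000
Confirm numerically:
  x=-2.381: |R|=0.77668 <1
  x=-1.986: |R|=0.54707 <1
  x=-1.405: |R|=0.17014 <1
  x=-3.284: |R|=1.23532 >1
  x=-3.190: |R|=1.19136 >1
Interval (-2.8000, 0).

z∈(-2.8000,0).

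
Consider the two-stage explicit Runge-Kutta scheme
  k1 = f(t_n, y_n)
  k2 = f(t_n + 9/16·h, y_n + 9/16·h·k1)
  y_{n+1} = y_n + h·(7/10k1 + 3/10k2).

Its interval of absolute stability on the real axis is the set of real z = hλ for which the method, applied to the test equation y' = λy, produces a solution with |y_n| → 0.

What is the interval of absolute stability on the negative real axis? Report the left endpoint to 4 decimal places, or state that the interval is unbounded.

z∈(-5.9259,0).

Set f=λy, z=hλ:
  k1=λy_n ⇒ h·k1=z·y_n;  k2=λ(1+9/16z)y_n ⇒ h·k2=z(1+9/16z)y_n
  y_{n+1}/y_n = 1 + 7/10z + 3/10z(1+9/16z) = 1 + z + 27/160z²
  ⇒ R(z) = 1 + z + 27/160z².

Solve |R(x)|<1 on ℝ⁻.
x=-0.38: |R|=0.6444
R=1: x+27/160x²=0 ⇒ x=−160/27=-5.9259; min R=1−1/(4·27/160)=-0.4815>−1
Confirm numerically:
  x=-5.885: |R|=0.95936 <1
  x=-3.227: |R|=0.46972 <1
  x=-2.776: |R|=0.47558 <1
  x=-2.664: |R|=0.46640 <1
  x=-6.267: |R|=1.36071 >1
  x=-6.055: |R|=1.13189 >1
  x=-5.982: |R|=1.05660 >1
Interval (-5.9259, 0).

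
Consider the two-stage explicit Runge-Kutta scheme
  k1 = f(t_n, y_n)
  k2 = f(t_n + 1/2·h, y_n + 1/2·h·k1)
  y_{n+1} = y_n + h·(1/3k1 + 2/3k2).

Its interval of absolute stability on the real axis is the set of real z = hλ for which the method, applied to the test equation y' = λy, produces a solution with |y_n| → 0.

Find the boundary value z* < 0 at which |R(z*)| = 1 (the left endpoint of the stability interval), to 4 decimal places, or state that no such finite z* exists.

z* = -3.0000.

On y'=λy, z=hλ:
  k1=λy_n ⇒ h·k1=z·y_n;  k2=λ(1+1/2z)y_n ⇒ h·k2=z(1+1/2z)y_n
  y_{n+1}/y_n = 1 + 1/3z + 2/3z(1+1/2z) = 1 + z + 1/3z²
  R(z) = 1 + z + 1/3z².

Solve |R(x)|<1 on ℝ⁻.
x=-1.62: |R|=0.2548
R=1: x+1/3x²=0 ⇒ x=−3=-3.0000; min R=1−1/(4·1/3)=0.2500>−1
Confirm numerically:
  x=-2.815: |R|=0.82641 <1
  x=-2.399: |R|=0.51940 <1
  x=-1.969: |R|=0.32332 <1
  x=-3.291: |R|=1.31923 >1
  x=-3.176: |R|=1.18633 >1
Stable set (-3.0000, 0).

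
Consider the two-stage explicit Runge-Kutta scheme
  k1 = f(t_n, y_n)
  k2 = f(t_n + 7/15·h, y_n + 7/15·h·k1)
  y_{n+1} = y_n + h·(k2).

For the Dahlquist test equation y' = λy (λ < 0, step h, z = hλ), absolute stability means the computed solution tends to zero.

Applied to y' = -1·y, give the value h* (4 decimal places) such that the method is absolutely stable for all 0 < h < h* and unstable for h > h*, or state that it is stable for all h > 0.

On y'=λy, z=hλ:
  k1=λy_n ⇒ h·k1=z·y_n;  k2=λ(1+7/15z)y_n ⇒ h·k2=z(1+7/15z)y_n
  y_{n+1}/y_n = 1 + z(1+7/15z) = 1 + z + 7/15z²
  R(z) = 1 + z + 7/15z².

Boundary: |R(x)|=1, x<0.
x=-0.81: |R|=0.4962
R=1: x+7/15x²=0 ⇒ x=−15/7=-2.1429; min R=1−1/(4·7/15)=0.4643>−1
Confirm numerically:
  x=-1.912: |R|=0.79401 <1
  x=-1.683: |R|=0.63883 <1
  x=-0.919: |R|=0.47513 <1
  x=-2.644: |R|=1.61834 >1
  x=-2.638: |R|=1.60955 >1
  x=-2.438: |R|=1.33579 >1
Interval (-2.1429, 0).

(-2.1429,0); λ=-1 ⇒ h* = (15/7)/1 = 2.1429.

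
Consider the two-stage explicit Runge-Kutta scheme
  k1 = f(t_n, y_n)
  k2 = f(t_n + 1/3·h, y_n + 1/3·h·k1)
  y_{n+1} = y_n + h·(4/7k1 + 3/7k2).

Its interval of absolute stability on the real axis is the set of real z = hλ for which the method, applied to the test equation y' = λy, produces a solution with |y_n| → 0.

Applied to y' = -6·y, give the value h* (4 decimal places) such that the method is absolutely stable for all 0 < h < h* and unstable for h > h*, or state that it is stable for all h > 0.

Test eqn y'=λy, z=hλ:
  k1=λy_n ⇒ h·k1=z·y_n;  k2=λ(1+1/3z)y_n ⇒ h·k2=z(1+1/3z)y_n
  y_{n+1}/y_n = 1 + 4/7z + 3/7z(1+1/3z) = 1 + z + 1/7z²
  Hence R(z) = 1 + z + 1/7z².

Boundary: |R(x)|=1, x<0.
x=-0.62: |R|=0.4349
R=1: x+1/7x²=0 ⇒ x=−7=-7.0000; min R=1−1/(4·1/7)=-0.7500>−1
Confirm numerically:
  x=-4.758: |R|=0.52392 <1
  x=-3.736: |R|=0.74204 <1
  x=-3.235: |R|=0.73997 <1
  x=-7.297: |R|=1.30960 >1
  x=-7.239: |R|=1.24716 >1
  x=-7.088: |R|=1.08911 >1
Stable set (-7.0000, 0).

(-7.0000,0); λ=-6 ⇒ h* = (7)/6 = 1.1667.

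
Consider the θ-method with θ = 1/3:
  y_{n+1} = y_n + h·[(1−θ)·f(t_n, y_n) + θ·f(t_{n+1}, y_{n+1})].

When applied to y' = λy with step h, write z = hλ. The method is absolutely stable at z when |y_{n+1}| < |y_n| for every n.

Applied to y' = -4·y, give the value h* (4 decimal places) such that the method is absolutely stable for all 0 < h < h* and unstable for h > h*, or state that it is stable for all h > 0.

With y'=λy (z=hλ):
  y_{n+1} = y_n + z·[2/3·y_n + 1/3·y_{n+1}] ⇒ (1 − 1/3z)y_{n+1} = (1 + 2/3z)y_n
  R(z) = (1 + 2/3z)/(1 − 1/3z).

Find x<0 with |R(x)|<1.
x=-1.69: |R|=0.0810
R=−1: 1+2/3x = −1+1/3x ⇒ -1/3x=2 ⇒ x=2/(-1/3)=-6.0000
Confirm numerically:
  x=-5.718: |R|=0.96765 <1
  x=-4.725: |R|=0.83495 <1
  x=-4.437: |R|=0.78983 <1
  x=-6.595: |R|=1.06201 >1
  x=-6.221: |R|=1.02397 >1
Stable set (-6.0000, 0).

(-6.0000,0); λ=-4 ⇒ h* = (6)/4 = 1.5000.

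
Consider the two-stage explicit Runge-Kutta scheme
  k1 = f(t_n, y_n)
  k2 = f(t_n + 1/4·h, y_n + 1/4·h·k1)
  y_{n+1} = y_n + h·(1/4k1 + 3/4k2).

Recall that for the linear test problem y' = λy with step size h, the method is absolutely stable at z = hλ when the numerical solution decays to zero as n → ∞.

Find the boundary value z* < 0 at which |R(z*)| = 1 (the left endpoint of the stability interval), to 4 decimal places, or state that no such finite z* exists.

Test eqn y'=λy, z=hλ:
  k1=λy_n ⇒ h·k1=z·y_n;  k2=λ(1+1/4z)y_n ⇒ h·k2=z(1+1/4z)y_n
  y_{n+1}/y_n = 1 + 1/4z + 3/4z(1+1/4z) = 1 + z + 3/16z²
  R(z) = 1 + z + 3/16z².

Solve |R(x)|<1 on ℝ⁻.
x=-0.48: |R|=0.5632
R=1: x+3/16x²=0 ⇒ x=−16/3=-5.3333; min R=1−1/(4·3/16)=-0.3333>−1
Confirm numerically:
  x=-4.405: |R|=0.23325 <1
  x=-3.020: |R|=0.30993 <1
  x=-2.340: |R|=0.31333 <1
  x=-5.921: |R|=1.65242 >1
  x=-5.607: |R|=1.28771 >1
Interval (-5.3333, 0).

left endpoint -5.3333.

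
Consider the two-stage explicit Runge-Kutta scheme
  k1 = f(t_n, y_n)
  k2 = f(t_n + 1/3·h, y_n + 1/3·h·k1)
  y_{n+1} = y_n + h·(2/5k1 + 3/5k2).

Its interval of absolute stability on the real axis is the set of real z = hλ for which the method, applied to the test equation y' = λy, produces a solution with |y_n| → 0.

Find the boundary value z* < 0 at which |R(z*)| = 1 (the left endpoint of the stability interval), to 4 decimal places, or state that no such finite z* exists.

Test eqn y'=λy, z=hλ:
  k1=λy_n ⇒ h·k1=z·y_n;  k2=λ(1+1/3z)y_n ⇒ h·k2=z(1+1/3z)y_n
  y_{n+1}/y_n = 1 + 2/5z + 3/5z(1+1/3z) = 1 + z + 1/5z²
  ⇒ R(z) = 1 + z + 1/5z².

Boundary: |R(x)|=1, x<0.
x=-0.3: |R|=0.7180
R=1: x+1/5x²=0 ⇒ x=−5=-5.0000; min R=1−1/(4·1/5)=-0.2500>−1
Confirm numerically:
  x=-3.157: |R|=0.16367 <1
  x=-2.857: |R|=0.22451 <1
  x=-2.556: |R|=0.24937 <1
  x=-5.574: |R|=1.63990 >1
  x=-5.504: |R|=1.55480 >1
  x=-5.258: |R|=1.27131 >1
Interval (-5.0000, 0).

left endpoint -5.0000.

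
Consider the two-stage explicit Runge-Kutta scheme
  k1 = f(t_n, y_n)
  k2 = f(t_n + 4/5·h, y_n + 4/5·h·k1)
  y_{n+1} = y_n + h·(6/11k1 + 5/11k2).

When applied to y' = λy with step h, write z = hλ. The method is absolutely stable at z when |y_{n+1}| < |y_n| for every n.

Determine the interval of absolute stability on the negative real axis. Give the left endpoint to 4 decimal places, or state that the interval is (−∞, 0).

On y'=λy, z=hλ:
  k1=λy_n ⇒ h·k1=z·y_n;  k2=λ(1+4/5z)y_n ⇒ h·k2=z(1+4/5z)y_n
  y_{n+1}/y_n = 1 + 6/11z + 5/11z(1+4/5z) = 1 + z + 4/11z²
  ⇒ R(z) = 1 + z + 4/11z².

Need |R(x)|<1, x<0.
x=-1.41: |R|=0.3129
R=1: x+4/11x²=0 ⇒ x=−11/4=-2.7500; min R=1−1/(4·4/11)=0.3125>−1
Confirm numerically:
  x=-2.639: |R|=0.89348 <1
  x=-2.227: |R|=0.57647 <1
  x=-1.832: |R|=0.38845 <1
  x=-1.157: |R|=0.32978 <1
  x=-3.237: |R|=1.57324 >1
  x=-2.805: |R|=1.05610 >1
Stable set (-2.7500, 0).

z∈(-2.7500,0).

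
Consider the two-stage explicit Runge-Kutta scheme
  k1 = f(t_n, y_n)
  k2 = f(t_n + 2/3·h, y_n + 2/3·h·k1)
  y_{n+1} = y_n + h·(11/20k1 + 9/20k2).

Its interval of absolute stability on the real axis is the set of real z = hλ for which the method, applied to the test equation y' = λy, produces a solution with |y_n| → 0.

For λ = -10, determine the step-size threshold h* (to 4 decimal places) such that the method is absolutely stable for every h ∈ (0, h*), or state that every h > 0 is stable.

(-3.3333,0); λ=-10 ⇒ h* = (10/3)/10 = 0.3333.

On y'=λy, z=hλ:
  k1=λy_n ⇒ h·k1=z·y_n;  k2=λ(1+2/3z)y_n ⇒ h·k2=z(1+2/3z)y_n
  y_{n+1}/y_n = 1 + 11/20z + 9/20z(1+2/3z) = 1 + z + 3/10z²
  R(z) = 1 + z + 3/10z².

Find x<0 with |R(x)|<1.
x=-0.56: |R|=0.5341
R=1: x+3/10x²=0 ⇒ x=−10/3=-3.3333; min R=1−1/(4·3/10)=0.1667>−1
Confirm numerically:
  x=-3.036: |R|=0.72919 <1
  x=-2.740: |R|=0.51228 <1
  x=-2.432: |R|=0.34239 <1
  x=-1.942: |R|=0.18941 <1
  x=-3.561: |R|=1.24322 >1
  x=-3.441: |R|=1.11114 >1
  x=-3.387: |R|=1.05453 >1
So |R|<1 on (-3.3333, 0).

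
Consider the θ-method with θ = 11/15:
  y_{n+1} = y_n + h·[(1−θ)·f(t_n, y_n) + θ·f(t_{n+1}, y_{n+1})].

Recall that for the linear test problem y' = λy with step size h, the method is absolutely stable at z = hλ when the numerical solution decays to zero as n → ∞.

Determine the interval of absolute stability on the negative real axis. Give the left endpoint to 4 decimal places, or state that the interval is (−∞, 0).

Test eqn y'=λy, z=hλ:
  y_{n+1} = y_n + z·[4/15·y_n + 11/15·y_{n+1}] ⇒ (1 − 11/15z)y_{n+1} = (1 + 4/15z)y_n
  so R(z) = (1 + 4/15z)/(1 − 11/15z).

Need |R(x)|<1, x<0.
x=-0.44: |R|=0.6673
x=-2: |R|=0.1892
x=-10: |R|=0.2000
x=-100: |R|=0.3453
θ=11/15≥1/2 ⇒ |1+4/15x|<|1−11/15x| ∀x<0 ⇒ unbounded interval.

(−∞, 0) — no finite endpoint.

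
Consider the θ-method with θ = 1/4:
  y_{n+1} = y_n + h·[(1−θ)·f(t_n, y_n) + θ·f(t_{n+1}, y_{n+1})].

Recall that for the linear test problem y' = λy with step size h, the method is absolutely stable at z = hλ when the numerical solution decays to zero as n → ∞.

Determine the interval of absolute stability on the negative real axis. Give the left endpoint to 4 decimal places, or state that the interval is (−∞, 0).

(-4.0000, 0).

On y'=λy, z=hλ:
  y_{n+1} = y_n + z·[3/4·y_n + 1/4·y_{n+1}] ⇒ (1 − 1/4z)y_{n+1} = (1 + 3/4z)y_n
  ⇒ R(z) = (1 + 3/4z)/(1 − 1/4z).

Boundary: |R(x)|=1, x<0.
x=-1: |R|=0.2000
R=−1: 1+3/4x = −1+1/4x ⇒ -1/2x=2 ⇒ x=2/(-1/2)=-4.0000
Confirm numerically:
  x=-3.160: |R|=0.76536 <1
  x=-2.605: |R|=0.57759 <1
  x=-1.665: |R|=0.17564 <1
  x=-4.308: |R|=1.07415 >1
  x=-4.223: |R|=1.05424 >1
  x=-4.026: |R|=1.00648 >1
Interval (-4.0000, 0).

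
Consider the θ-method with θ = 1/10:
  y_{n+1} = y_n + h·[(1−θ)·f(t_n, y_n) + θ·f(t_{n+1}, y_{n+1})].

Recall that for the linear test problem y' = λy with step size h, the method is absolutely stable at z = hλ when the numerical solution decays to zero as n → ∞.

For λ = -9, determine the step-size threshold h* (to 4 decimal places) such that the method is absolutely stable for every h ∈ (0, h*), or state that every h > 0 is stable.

On y'=λy, z=hλ:
  y_{n+1} = y_n + z·[9/10·y_n + 1/10·y_{n+1}] ⇒ (1 − 1/10z)y_{n+1} = (1 + 9/10z)y_n
  ⇒ R(z) = (1 + 9/10z)/(1 − 1/10z).

Need |R(x)|<1, x<0.
x=-0.76: |R|=0.2937
R=−1: 1+9/10x = −1+1/10x ⇒ -4/5x=2 ⇒ x=2/(-4/5)=-2.5000
Confirm numerically:
  x=-2.427: |R|=0.95301 <1
  x=-2.152: |R|=0.77090 <1
  x=-1.550: |R|=0.34199 <1
  x=-3.037: |R|=1.32952 >1
  x=-3.018: |R|=1.31833 >1
  x=-2.824: |R|=1.20212 >1
Interval (-2.5000, 0).

(-2.5000,0); λ=-9 ⇒ h* = (5/2)/9 = 0.2778.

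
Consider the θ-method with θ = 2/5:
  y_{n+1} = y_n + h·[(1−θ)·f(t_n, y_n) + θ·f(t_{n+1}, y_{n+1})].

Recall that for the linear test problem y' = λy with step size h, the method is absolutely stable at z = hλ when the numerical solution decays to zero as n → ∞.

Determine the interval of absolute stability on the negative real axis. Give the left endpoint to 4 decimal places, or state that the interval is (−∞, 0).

z∈(-10.0000,0).

On y'=λy, z=hλ:
  y_{n+1} = y_n + z·[3/5·y_n + 2/5·y_{n+1}] ⇒ (1 − 2/5z)y_{n+1} = (1 + 3/5z)y_n
  so R(z) = (1 + 3/5z)/(1 − 2/5z).

Need |R(x)|<1, x<0.
x=-1.3: |R|=0.1447
R=−1: 1+3/5x = −1+2/5x ⇒ -1/5x=2 ⇒ x=2/(-1/5)=-10.0000
Confirm numerically:
  x=-7.688: |R|=0.88653 <1
  x=-6.013: |R|=0.76583 <1
  x=-5.725: |R|=0.74012 <1
  x=-4.918: |R|=0.65745 <1
  x=-10.424: |R|=1.01640 >1
  x=-10.311: |R|=1.01214 >1
  x=-10.176: |R|=1.00694 >1
Interval (-10.0000, 0).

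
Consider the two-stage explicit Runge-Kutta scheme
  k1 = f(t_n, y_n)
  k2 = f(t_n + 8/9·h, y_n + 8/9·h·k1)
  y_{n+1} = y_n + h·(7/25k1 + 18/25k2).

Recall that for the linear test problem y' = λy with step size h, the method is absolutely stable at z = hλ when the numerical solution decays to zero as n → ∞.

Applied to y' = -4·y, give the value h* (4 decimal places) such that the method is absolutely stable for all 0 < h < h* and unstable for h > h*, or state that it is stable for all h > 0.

Set f=λy, z=hλ:
  k1=λy_n ⇒ h·k1=z·y_n;  k2=λ(1+8/9z)y_n ⇒ h·k2=z(1+8/9z)y_n
  y_{n+1}/y_n = 1 + 7/25z + 18/25z(1+8/9z) = 1 + z + 16/25z²
  so R(z) = 1 + z + 16/25z².

Boundary: |R(x)|=1, x<0.
x=-1.46: |R|=0.9042
R=1: x+16/25x²=0 ⇒ x=−25/16=-1.5625; min R=1−1/(4·16/25)=0.6094>−1
Confirm numerically:
  x=-1.482: |R|=0.92365 <1
  x=-1.455: |R|=0.89990 <1
  x=-0.954: |R|=0.62847 <1
  x=-0.679: |R|=0.61607 <1
  x=-2.101: |R|=1.72409 >1
  x=-1.962: |R|=1.50164 >1
  x=-1.627: |R|=1.06716 >1
Interval (-1.5625, 0).

(-1.5625,0); λ=-4 ⇒ h* = (25/16)/4 = 0.3906.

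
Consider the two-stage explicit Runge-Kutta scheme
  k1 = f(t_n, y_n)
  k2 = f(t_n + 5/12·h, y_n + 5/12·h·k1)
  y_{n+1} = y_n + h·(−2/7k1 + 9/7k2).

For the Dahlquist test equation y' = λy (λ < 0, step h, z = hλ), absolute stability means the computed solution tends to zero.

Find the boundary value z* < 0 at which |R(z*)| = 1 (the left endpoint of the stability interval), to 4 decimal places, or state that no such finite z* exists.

left endpoint -1.8667.

Set f=λy, z=hλ:
  k1=λy_n ⇒ h·k1=z·y_n;  k2=λ(1+5/12z)y_n ⇒ h·k2=z(1+5/12z)y_n
  y_{n+1}/y_n = 1 − 2/7z + 9/7z(1+5/12z) = 1 + z + 15/28z²
  ⇒ R(z) = 1 + z + 15/28z².

Boundary: |R(x)|=1, x<0.
x=-0.71: |R|=0.5601
R=1: x+15/28x²=0 ⇒ x=−28/15=-1.8667; min R=1−1/(4·15/28)=0.5333>−1
Confirm numerically:
  x=-1.549: |R|=0.73639 <1
  x=-1.488: |R|=0.69815 <1
  x=-1.431: |R|=0.66601 <1
  x=-1.119: |R|=0.55180 <1
  x=-2.257: |R|=1.47195 >1
  x=-2.164: |R|=1.34469 >1
Interval (-1.8667, 0).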